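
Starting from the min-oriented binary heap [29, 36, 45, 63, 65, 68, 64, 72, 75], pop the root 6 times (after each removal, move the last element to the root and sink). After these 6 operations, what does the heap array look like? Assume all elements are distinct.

extract-min #1 returns 29:
  remove root 29; move last element 75 to root → [75, 36, 45, 63, 65, 68, 64, 72]
  75 vs smaller child 36 at index 1, swap → [36, 75, 45, 63, 65, 68, 64, 72]
  75 vs smaller child 63 at index 3, swap → [36, 63, 45, 75, 65, 68, 64, 72]
  75 vs only child 72 at index 7, swap → [36, 63, 45, 72, 65, 68, 64, 75]
extract-min #2 returns 36:
  remove root 36; move last element 75 to root → [75, 63, 45, 72, 65, 68, 64]
  75 vs smaller child 45 at index 2, swap → [45, 63, 75, 72, 65, 68, 64]
  75 vs smaller child 64 at index 6, swap → [45, 63, 64, 72, 65, 68, 75]
extract-min #3 returns 45:
  remove root 45; move last element 75 to root → [75, 63, 64, 72, 65, 68]
  75 vs smaller child 63 at index 1, swap → [63, 75, 64, 72, 65, 68]
  75 vs smaller child 65 at index 4, swap → [63, 65, 64, 72, 75, 68]
extract-min #4 returns 63:
  remove root 63; move last element 68 to root → [68, 65, 64, 72, 75]
  68 vs smaller child 64 at index 2, swap → [64, 65, 68, 72, 75]
extract-min #5 returns 64:
  remove root 64; move last element 75 to root → [75, 65, 68, 72]
  75 vs smaller child 65 at index 1, swap → [65, 75, 68, 72]
  75 vs only child 72 at index 3, swap → [65, 72, 68, 75]
extract-min #6 returns 65:
  remove root 65; move last element 75 to root → [75, 72, 68]
  75 vs smaller child 68 at index 2, swap → [68, 72, 75]

[68, 72, 75]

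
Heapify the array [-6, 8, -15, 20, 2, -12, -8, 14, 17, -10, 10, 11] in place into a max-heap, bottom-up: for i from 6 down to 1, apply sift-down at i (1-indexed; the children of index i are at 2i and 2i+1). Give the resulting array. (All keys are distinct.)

[20, 17, 11, 14, 10, -12, -8, -6, 8, -10, 2, -15]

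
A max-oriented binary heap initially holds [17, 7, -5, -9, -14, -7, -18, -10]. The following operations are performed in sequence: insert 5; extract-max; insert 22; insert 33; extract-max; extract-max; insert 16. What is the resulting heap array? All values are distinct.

[16, 7, -5, 5, -14, -7, -18, -10, -9]

insert 5:
  append 5 at index 8 → [17, 7, -5, -9, -14, -7, -18, -10, 5]
  5 > parent -9 at index 3, swap → [17, 7, -5, 5, -14, -7, -18, -10, -9]
extract-max → returns 17:
  remove root 17; move last element -9 to root → [-9, 7, -5, 5, -14, -7, -18, -10]
  -9 vs larger child 7 at index 1, swap → [7, -9, -5, 5, -14, -7, -18, -10]
  -9 vs larger child 5 at index 3, swap → [7, 5, -5, -9, -14, -7, -18, -10]
insert 22:
  append 22 at index 8 → [7, 5, -5, -9, -14, -7, -18, -10, 22]
  22 > parent -9 at index 3, swap → [7, 5, -5, 22, -14, -7, -18, -10, -9]
  22 > parent 5 at index 1, swap → [7, 22, -5, 5, -14, -7, -18, -10, -9]
  22 > parent 7 at index 0, swap → [22, 7, -5, 5, -14, -7, -18, -10, -9]
insert 33:
  append 33 at index 9 → [22, 7, -5, 5, -14, -7, -18, -10, -9, 33]
  33 > parent -14 at index 4, swap → [22, 7, -5, 5, 33, -7, -18, -10, -9, -14]
  33 > parent 7 at index 1, swap → [22, 33, -5, 5, 7, -7, -18, -10, -9, -14]
  33 > parent 22 at index 0, swap → [33, 22, -5, 5, 7, -7, -18, -10, -9, -14]
extract-max → returns 33:
  remove root 33; move last element -14 to root → [-14, 22, -5, 5, 7, -7, -18, -10, -9]
  -14 vs larger child 22 at index 1, swap → [22, -14, -5, 5, 7, -7, -18, -10, -9]
  -14 vs larger child 7 at index 4, swap → [22, 7, -5, 5, -14, -7, -18, -10, -9]
extract-max → returns 22:
  remove root 22; move last element -9 to root → [-9, 7, -5, 5, -14, -7, -18, -10]
  -9 vs larger child 7 at index 1, swap → [7, -9, -5, 5, -14, -7, -18, -10]
  -9 vs larger child 5 at index 3, swap → [7, 5, -5, -9, -14, -7, -18, -10]
insert 16:
  append 16 at index 8 → [7, 5, -5, -9, -14, -7, -18, -10, 16]
  16 > parent -9 at index 3, swap → [7, 5, -5, 16, -14, -7, -18, -10, -9]
  16 > parent 5 at index 1, swap → [7, 16, -5, 5, -14, -7, -18, -10, -9]
  16 > parent 7 at index 0, swap → [16, 7, -5, 5, -14, -7, -18, -10, -9]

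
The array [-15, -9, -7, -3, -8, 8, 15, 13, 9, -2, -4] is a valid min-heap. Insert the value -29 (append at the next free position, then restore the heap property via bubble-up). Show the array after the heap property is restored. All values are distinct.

append -29 at index 11 → [-15, -9, -7, -3, -8, 8, 15, 13, 9, -2, -4, -29]
-29 < parent 8 at index 5, swap → [-15, -9, -7, -3, -8, -29, 15, 13, 9, -2, -4, 8]
-29 < parent -7 at index 2, swap → [-15, -9, -29, -3, -8, -7, 15, 13, 9, -2, -4, 8]
-29 < parent -15 at index 0, swap → [-29, -9, -15, -3, -8, -7, 15, 13, 9, -2, -4, 8]

[-29, -9, -15, -3, -8, -7, 15, 13, 9, -2, -4, 8]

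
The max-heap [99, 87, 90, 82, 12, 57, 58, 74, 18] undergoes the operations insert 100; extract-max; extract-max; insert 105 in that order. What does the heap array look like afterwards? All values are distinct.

insert 100:
  append 100 at index 9 → [99, 87, 90, 82, 12, 57, 58, 74, 18, 100]
  100 > parent 12 at index 4, swap → [99, 87, 90, 82, 100, 57, 58, 74, 18, 12]
  100 > parent 87 at index 1, swap → [99, 100, 90, 82, 87, 57, 58, 74, 18, 12]
  100 > parent 99 at index 0, swap → [100, 99, 90, 82, 87, 57, 58, 74, 18, 12]
extract-max → returns 100:
  remove root 100; move last element 12 to root → [12, 99, 90, 82, 87, 57, 58, 74, 18]
  12 vs larger child 99 at index 1, swap → [99, 12, 90, 82, 87, 57, 58, 74, 18]
  12 vs larger child 87 at index 4, swap → [99, 87, 90, 82, 12, 57, 58, 74, 18]
extract-max → returns 99:
  remove root 99; move last element 18 to root → [18, 87, 90, 82, 12, 57, 58, 74]
  18 vs larger child 90 at index 2, swap → [90, 87, 18, 82, 12, 57, 58, 74]
  18 vs larger child 58 at index 6, swap → [90, 87, 58, 82, 12, 57, 18, 74]
insert 105:
  append 105 at index 8 → [90, 87, 58, 82, 12, 57, 18, 74, 105]
  105 > parent 82 at index 3, swap → [90, 87, 58, 105, 12, 57, 18, 74, 82]
  105 > parent 87 at index 1, swap → [90, 105, 58, 87, 12, 57, 18, 74, 82]
  105 > parent 90 at index 0, swap → [105, 90, 58, 87, 12, 57, 18, 74, 82]

[105, 90, 58, 87, 12, 57, 18, 74, 82]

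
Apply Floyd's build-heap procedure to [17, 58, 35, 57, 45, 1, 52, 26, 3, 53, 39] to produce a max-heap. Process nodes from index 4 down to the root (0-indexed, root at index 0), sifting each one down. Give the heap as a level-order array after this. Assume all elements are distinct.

[58, 57, 52, 26, 53, 1, 35, 17, 3, 45, 39]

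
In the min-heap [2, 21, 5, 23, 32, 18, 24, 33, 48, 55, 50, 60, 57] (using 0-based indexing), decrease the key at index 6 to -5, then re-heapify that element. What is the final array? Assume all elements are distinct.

[-5, 21, 2, 23, 32, 18, 5, 33, 48, 55, 50, 60, 57]

set index 6 from 24 to -5 → [2, 21, 5, 23, 32, 18, -5, 33, 48, 55, 50, 60, 57]
-5 < parent 5 at index 2, swap → [2, 21, -5, 23, 32, 18, 5, 33, 48, 55, 50, 60, 57]
-5 < parent 2 at index 0, swap → [-5, 21, 2, 23, 32, 18, 5, 33, 48, 55, 50, 60, 57]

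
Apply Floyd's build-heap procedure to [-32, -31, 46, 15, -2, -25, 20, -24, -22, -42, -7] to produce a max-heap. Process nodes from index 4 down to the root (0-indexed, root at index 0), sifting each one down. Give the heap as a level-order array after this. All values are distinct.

[46, 15, 20, -22, -2, -25, -32, -24, -31, -42, -7]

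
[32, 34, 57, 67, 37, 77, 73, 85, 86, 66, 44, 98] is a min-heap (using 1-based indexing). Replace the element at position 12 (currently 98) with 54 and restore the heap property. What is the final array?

set index 12 from 98 to 54 → [32, 34, 57, 67, 37, 77, 73, 85, 86, 66, 44, 54]
54 < parent 77 at index 6, swap → [32, 34, 57, 67, 37, 54, 73, 85, 86, 66, 44, 77]
54 < parent 57 at index 3, swap → [32, 34, 54, 67, 37, 57, 73, 85, 86, 66, 44, 77]

[32, 34, 54, 67, 37, 57, 73, 85, 86, 66, 44, 77]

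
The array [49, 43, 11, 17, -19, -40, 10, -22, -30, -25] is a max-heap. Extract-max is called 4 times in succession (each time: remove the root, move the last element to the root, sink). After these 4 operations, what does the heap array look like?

extract-max #1 returns 49:
  remove root 49; move last element -25 to root → [-25, 43, 11, 17, -19, -40, 10, -22, -30]
  -25 vs larger child 43 at index 1, swap → [43, -25, 11, 17, -19, -40, 10, -22, -30]
  -25 vs larger child 17 at index 3, swap → [43, 17, 11, -25, -19, -40, 10, -22, -30]
  -25 vs larger child -22 at index 7, swap → [43, 17, 11, -22, -19, -40, 10, -25, -30]
extract-max #2 returns 43:
  remove root 43; move last element -30 to root → [-30, 17, 11, -22, -19, -40, 10, -25]
  -30 vs larger child 17 at index 1, swap → [17, -30, 11, -22, -19, -40, 10, -25]
  -30 vs larger child -19 at index 4, swap → [17, -19, 11, -22, -30, -40, 10, -25]
extract-max #3 returns 17:
  remove root 17; move last element -25 to root → [-25, -19, 11, -22, -30, -40, 10]
  -25 vs larger child 11 at index 2, swap → [11, -19, -25, -22, -30, -40, 10]
  -25 vs larger child 10 at index 6, swap → [11, -19, 10, -22, -30, -40, -25]
extract-max #4 returns 11:
  remove root 11; move last element -25 to root → [-25, -19, 10, -22, -30, -40]
  -25 vs larger child 10 at index 2, swap → [10, -19, -25, -22, -30, -40]

[10, -19, -25, -22, -30, -40]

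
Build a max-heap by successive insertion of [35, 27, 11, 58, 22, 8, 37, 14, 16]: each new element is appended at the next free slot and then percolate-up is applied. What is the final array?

Insert 35:
  append 35 at index 0 → [35] (no swap needed)
Insert 27:
  append 27 at index 1 → [35, 27] (no swap needed)
Insert 11:
  append 11 at index 2 → [35, 27, 11] (no swap needed)
Insert 58:
  append 58 at index 3 → [35, 27, 11, 58]
  58 > parent 27 at index 1, swap → [35, 58, 11, 27]
  58 > parent 35 at index 0, swap → [58, 35, 11, 27]
Insert 22:
  append 22 at index 4 → [58, 35, 11, 27, 22] (no swap needed)
Insert 8:
  append 8 at index 5 → [58, 35, 11, 27, 22, 8] (no swap needed)
Insert 37:
  append 37 at index 6 → [58, 35, 11, 27, 22, 8, 37]
  37 > parent 11 at index 2, swap → [58, 35, 37, 27, 22, 8, 11]
Insert 14:
  append 14 at index 7 → [58, 35, 37, 27, 22, 8, 11, 14] (no swap needed)
Insert 16:
  append 16 at index 8 → [58, 35, 37, 27, 22, 8, 11, 14, 16] (no swap needed)

[58, 35, 37, 27, 22, 8, 11, 14, 16]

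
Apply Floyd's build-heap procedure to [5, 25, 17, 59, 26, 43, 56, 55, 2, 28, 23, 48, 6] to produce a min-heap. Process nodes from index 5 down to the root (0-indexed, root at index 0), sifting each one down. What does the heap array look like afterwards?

[2, 5, 6, 25, 23, 17, 56, 55, 59, 28, 26, 48, 43]

sift down from index 5:
  43 vs smaller child 6 at index 12, swap → [5, 25, 17, 59, 26, 6, 56, 55, 2, 28, 23, 48, 43]
sift down from index 4:
  26 vs smaller child 23 at index 10, swap → [5, 25, 17, 59, 23, 6, 56, 55, 2, 28, 26, 48, 43]
sift down from index 3:
  59 vs smaller child 2 at index 8, swap → [5, 25, 17, 2, 23, 6, 56, 55, 59, 28, 26, 48, 43]
sift down from index 2:
  17 vs smaller child 6 at index 5, swap → [5, 25, 6, 2, 23, 17, 56, 55, 59, 28, 26, 48, 43]
sift down from index 1:
  25 vs smaller child 2 at index 3, swap → [5, 2, 6, 25, 23, 17, 56, 55, 59, 28, 26, 48, 43]
sift down from index 0:
  5 vs smaller child 2 at index 1, swap → [2, 5, 6, 25, 23, 17, 56, 55, 59, 28, 26, 48, 43]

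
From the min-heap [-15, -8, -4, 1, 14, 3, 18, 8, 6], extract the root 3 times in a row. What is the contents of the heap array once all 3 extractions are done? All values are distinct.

extract-min #1 returns -15:
  remove root -15; move last element 6 to root → [6, -8, -4, 1, 14, 3, 18, 8]
  6 vs smaller child -8 at index 1, swap → [-8, 6, -4, 1, 14, 3, 18, 8]
  6 vs smaller child 1 at index 3, swap → [-8, 1, -4, 6, 14, 3, 18, 8]
extract-min #2 returns -8:
  remove root -8; move last element 8 to root → [8, 1, -4, 6, 14, 3, 18]
  8 vs smaller child -4 at index 2, swap → [-4, 1, 8, 6, 14, 3, 18]
  8 vs smaller child 3 at index 5, swap → [-4, 1, 3, 6, 14, 8, 18]
extract-min #3 returns -4:
  remove root -4; move last element 18 to root → [18, 1, 3, 6, 14, 8]
  18 vs smaller child 1 at index 1, swap → [1, 18, 3, 6, 14, 8]
  18 vs smaller child 6 at index 3, swap → [1, 6, 3, 18, 14, 8]

[1, 6, 3, 18, 14, 8]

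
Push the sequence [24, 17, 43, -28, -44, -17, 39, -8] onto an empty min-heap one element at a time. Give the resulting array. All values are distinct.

[-44, -28, -17, -8, 17, 43, 39, 24]

Insert 24:
  append 24 at index 0 → [24] (no swap needed)
Insert 17:
  append 17 at index 1 → [24, 17]
  17 < parent 24 at index 0, swap → [17, 24]
Insert 43:
  append 43 at index 2 → [17, 24, 43] (no swap needed)
Insert -28:
  append -28 at index 3 → [17, 24, 43, -28]
  -28 < parent 24 at index 1, swap → [17, -28, 43, 24]
  -28 < parent 17 at index 0, swap → [-28, 17, 43, 24]
Insert -44:
  append -44 at index 4 → [-28, 17, 43, 24, -44]
  -44 < parent 17 at index 1, swap → [-28, -44, 43, 24, 17]
  -44 < parent -28 at index 0, swap → [-44, -28, 43, 24, 17]
Insert -17:
  append -17 at index 5 → [-44, -28, 43, 24, 17, -17]
  -17 < parent 43 at index 2, swap → [-44, -28, -17, 24, 17, 43]
Insert 39:
  append 39 at index 6 → [-44, -28, -17, 24, 17, 43, 39] (no swap needed)
Insert -8:
  append -8 at index 7 → [-44, -28, -17, 24, 17, 43, 39, -8]
  -8 < parent 24 at index 3, swap → [-44, -28, -17, -8, 17, 43, 39, 24]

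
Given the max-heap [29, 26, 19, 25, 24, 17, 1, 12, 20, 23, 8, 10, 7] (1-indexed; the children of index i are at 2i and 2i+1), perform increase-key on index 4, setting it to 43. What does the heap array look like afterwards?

set index 4 from 25 to 43 → [29, 26, 19, 43, 24, 17, 1, 12, 20, 23, 8, 10, 7]
43 > parent 26 at index 2, swap → [29, 43, 19, 26, 24, 17, 1, 12, 20, 23, 8, 10, 7]
43 > parent 29 at index 1, swap → [43, 29, 19, 26, 24, 17, 1, 12, 20, 23, 8, 10, 7]

[43, 29, 19, 26, 24, 17, 1, 12, 20, 23, 8, 10, 7]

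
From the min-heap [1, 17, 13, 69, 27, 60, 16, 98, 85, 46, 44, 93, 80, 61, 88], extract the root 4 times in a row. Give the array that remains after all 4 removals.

[27, 44, 60, 69, 46, 80, 61, 98, 85, 93, 88]

extract-min #1 returns 1:
  remove root 1; move last element 88 to root → [88, 17, 13, 69, 27, 60, 16, 98, 85, 46, 44, 93, 80, 61]
  88 vs smaller child 13 at index 2, swap → [13, 17, 88, 69, 27, 60, 16, 98, 85, 46, 44, 93, 80, 61]
  88 vs smaller child 16 at index 6, swap → [13, 17, 16, 69, 27, 60, 88, 98, 85, 46, 44, 93, 80, 61]
  88 vs only child 61 at index 13, swap → [13, 17, 16, 69, 27, 60, 61, 98, 85, 46, 44, 93, 80, 88]
extract-min #2 returns 13:
  remove root 13; move last element 88 to root → [88, 17, 16, 69, 27, 60, 61, 98, 85, 46, 44, 93, 80]
  88 vs smaller child 16 at index 2, swap → [16, 17, 88, 69, 27, 60, 61, 98, 85, 46, 44, 93, 80]
  88 vs smaller child 60 at index 5, swap → [16, 17, 60, 69, 27, 88, 61, 98, 85, 46, 44, 93, 80]
  88 vs smaller child 80 at index 12, swap → [16, 17, 60, 69, 27, 80, 61, 98, 85, 46, 44, 93, 88]
extract-min #3 returns 16:
  remove root 16; move last element 88 to root → [88, 17, 60, 69, 27, 80, 61, 98, 85, 46, 44, 93]
  88 vs smaller child 17 at index 1, swap → [17, 88, 60, 69, 27, 80, 61, 98, 85, 46, 44, 93]
  88 vs smaller child 27 at index 4, swap → [17, 27, 60, 69, 88, 80, 61, 98, 85, 46, 44, 93]
  88 vs smaller child 44 at index 10, swap → [17, 27, 60, 69, 44, 80, 61, 98, 85, 46, 88, 93]
extract-min #4 returns 17:
  remove root 17; move last element 93 to root → [93, 27, 60, 69, 44, 80, 61, 98, 85, 46, 88]
  93 vs smaller child 27 at index 1, swap → [27, 93, 60, 69, 44, 80, 61, 98, 85, 46, 88]
  93 vs smaller child 44 at index 4, swap → [27, 44, 60, 69, 93, 80, 61, 98, 85, 46, 88]
  93 vs smaller child 46 at index 9, swap → [27, 44, 60, 69, 46, 80, 61, 98, 85, 93, 88]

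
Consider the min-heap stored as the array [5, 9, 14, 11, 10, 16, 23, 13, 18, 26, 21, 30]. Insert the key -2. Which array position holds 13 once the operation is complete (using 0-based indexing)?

7

append -2 at index 12 → [5, 9, 14, 11, 10, 16, 23, 13, 18, 26, 21, 30, -2]
-2 < parent 16 at index 5, swap → [5, 9, 14, 11, 10, -2, 23, 13, 18, 26, 21, 30, 16]
-2 < parent 14 at index 2, swap → [5, 9, -2, 11, 10, 14, 23, 13, 18, 26, 21, 30, 16]
-2 < parent 5 at index 0, swap → [-2, 9, 5, 11, 10, 14, 23, 13, 18, 26, 21, 30, 16]
resulting array: [-2, 9, 5, 11, 10, 14, 23, 13, 18, 26, 21, 30, 16]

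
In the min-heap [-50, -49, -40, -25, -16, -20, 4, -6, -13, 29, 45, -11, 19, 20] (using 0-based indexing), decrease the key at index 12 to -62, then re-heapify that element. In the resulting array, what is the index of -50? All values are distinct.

2

set index 12 from 19 to -62 → [-50, -49, -40, -25, -16, -20, 4, -6, -13, 29, 45, -11, -62, 20]
-62 < parent -20 at index 5, swap → [-50, -49, -40, -25, -16, -62, 4, -6, -13, 29, 45, -11, -20, 20]
-62 < parent -40 at index 2, swap → [-50, -49, -62, -25, -16, -40, 4, -6, -13, 29, 45, -11, -20, 20]
-62 < parent -50 at index 0, swap → [-62, -49, -50, -25, -16, -40, 4, -6, -13, 29, 45, -11, -20, 20]
resulting array: [-62, -49, -50, -25, -16, -40, 4, -6, -13, 29, 45, -11, -20, 20]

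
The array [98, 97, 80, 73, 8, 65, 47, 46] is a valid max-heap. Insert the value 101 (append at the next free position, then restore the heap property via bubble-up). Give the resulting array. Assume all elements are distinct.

append 101 at index 8 → [98, 97, 80, 73, 8, 65, 47, 46, 101]
101 > parent 73 at index 3, swap → [98, 97, 80, 101, 8, 65, 47, 46, 73]
101 > parent 97 at index 1, swap → [98, 101, 80, 97, 8, 65, 47, 46, 73]
101 > parent 98 at index 0, swap → [101, 98, 80, 97, 8, 65, 47, 46, 73]

[101, 98, 80, 97, 8, 65, 47, 46, 73]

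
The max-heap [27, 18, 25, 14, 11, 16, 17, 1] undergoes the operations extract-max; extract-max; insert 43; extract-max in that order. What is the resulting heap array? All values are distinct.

[18, 14, 17, 1, 11, 16]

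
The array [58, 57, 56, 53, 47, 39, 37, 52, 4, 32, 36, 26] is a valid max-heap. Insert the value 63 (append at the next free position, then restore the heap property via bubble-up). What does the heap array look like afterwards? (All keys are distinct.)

append 63 at index 12 → [58, 57, 56, 53, 47, 39, 37, 52, 4, 32, 36, 26, 63]
63 > parent 39 at index 5, swap → [58, 57, 56, 53, 47, 63, 37, 52, 4, 32, 36, 26, 39]
63 > parent 56 at index 2, swap → [58, 57, 63, 53, 47, 56, 37, 52, 4, 32, 36, 26, 39]
63 > parent 58 at index 0, swap → [63, 57, 58, 53, 47, 56, 37, 52, 4, 32, 36, 26, 39]

[63, 57, 58, 53, 47, 56, 37, 52, 4, 32, 36, 26, 39]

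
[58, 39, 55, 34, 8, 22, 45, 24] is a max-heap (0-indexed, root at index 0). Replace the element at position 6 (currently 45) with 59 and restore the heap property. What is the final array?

set index 6 from 45 to 59 → [58, 39, 55, 34, 8, 22, 59, 24]
59 > parent 55 at index 2, swap → [58, 39, 59, 34, 8, 22, 55, 24]
59 > parent 58 at index 0, swap → [59, 39, 58, 34, 8, 22, 55, 24]

[59, 39, 58, 34, 8, 22, 55, 24]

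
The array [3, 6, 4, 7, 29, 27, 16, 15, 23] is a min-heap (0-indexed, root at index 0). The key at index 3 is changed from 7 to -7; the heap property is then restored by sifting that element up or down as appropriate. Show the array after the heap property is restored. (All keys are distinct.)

[-7, 3, 4, 6, 29, 27, 16, 15, 23]

set index 3 from 7 to -7 → [3, 6, 4, -7, 29, 27, 16, 15, 23]
-7 < parent 6 at index 1, swap → [3, -7, 4, 6, 29, 27, 16, 15, 23]
-7 < parent 3 at index 0, swap → [-7, 3, 4, 6, 29, 27, 16, 15, 23]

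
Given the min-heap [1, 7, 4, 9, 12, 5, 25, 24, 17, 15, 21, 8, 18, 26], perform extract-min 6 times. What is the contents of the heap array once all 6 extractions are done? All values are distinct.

extract-min #1 returns 1:
  remove root 1; move last element 26 to root → [26, 7, 4, 9, 12, 5, 25, 24, 17, 15, 21, 8, 18]
  26 vs smaller child 4 at index 2, swap → [4, 7, 26, 9, 12, 5, 25, 24, 17, 15, 21, 8, 18]
  26 vs smaller child 5 at index 5, swap → [4, 7, 5, 9, 12, 26, 25, 24, 17, 15, 21, 8, 18]
  26 vs smaller child 8 at index 11, swap → [4, 7, 5, 9, 12, 8, 25, 24, 17, 15, 21, 26, 18]
extract-min #2 returns 4:
  remove root 4; move last element 18 to root → [18, 7, 5, 9, 12, 8, 25, 24, 17, 15, 21, 26]
  18 vs smaller child 5 at index 2, swap → [5, 7, 18, 9, 12, 8, 25, 24, 17, 15, 21, 26]
  18 vs smaller child 8 at index 5, swap → [5, 7, 8, 9, 12, 18, 25, 24, 17, 15, 21, 26]
extract-min #3 returns 5:
  remove root 5; move last element 26 to root → [26, 7, 8, 9, 12, 18, 25, 24, 17, 15, 21]
  26 vs smaller child 7 at index 1, swap → [7, 26, 8, 9, 12, 18, 25, 24, 17, 15, 21]
  26 vs smaller child 9 at index 3, swap → [7, 9, 8, 26, 12, 18, 25, 24, 17, 15, 21]
  26 vs smaller child 17 at index 8, swap → [7, 9, 8, 17, 12, 18, 25, 24, 26, 15, 21]
extract-min #4 returns 7:
  remove root 7; move last element 21 to root → [21, 9, 8, 17, 12, 18, 25, 24, 26, 15]
  21 vs smaller child 8 at index 2, swap → [8, 9, 21, 17, 12, 18, 25, 24, 26, 15]
  21 vs smaller child 18 at index 5, swap → [8, 9, 18, 17, 12, 21, 25, 24, 26, 15]
extract-min #5 returns 8:
  remove root 8; move last element 15 to root → [15, 9, 18, 17, 12, 21, 25, 24, 26]
  15 vs smaller child 9 at index 1, swap → [9, 15, 18, 17, 12, 21, 25, 24, 26]
  15 vs smaller child 12 at index 4, swap → [9, 12, 18, 17, 15, 21, 25, 24, 26]
extract-min #6 returns 9:
  remove root 9; move last element 26 to root → [26, 12, 18, 17, 15, 21, 25, 24]
  26 vs smaller child 12 at index 1, swap → [12, 26, 18, 17, 15, 21, 25, 24]
  26 vs smaller child 15 at index 4, swap → [12, 15, 18, 17, 26, 21, 25, 24]

[12, 15, 18, 17, 26, 21, 25, 24]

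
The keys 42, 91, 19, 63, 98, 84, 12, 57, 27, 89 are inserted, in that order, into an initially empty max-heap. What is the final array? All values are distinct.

Insert 42:
  append 42 at index 0 → [42] (no swap needed)
Insert 91:
  append 91 at index 1 → [42, 91]
  91 > parent 42 at index 0, swap → [91, 42]
Insert 19:
  append 19 at index 2 → [91, 42, 19] (no swap needed)
Insert 63:
  append 63 at index 3 → [91, 42, 19, 63]
  63 > parent 42 at index 1, swap → [91, 63, 19, 42]
Insert 98:
  append 98 at index 4 → [91, 63, 19, 42, 98]
  98 > parent 63 at index 1, swap → [91, 98, 19, 42, 63]
  98 > parent 91 at index 0, swap → [98, 91, 19, 42, 63]
Insert 84:
  append 84 at index 5 → [98, 91, 19, 42, 63, 84]
  84 > parent 19 at index 2, swap → [98, 91, 84, 42, 63, 19]
Insert 12:
  append 12 at index 6 → [98, 91, 84, 42, 63, 19, 12] (no swap needed)
Insert 57:
  append 57 at index 7 → [98, 91, 84, 42, 63, 19, 12, 57]
  57 > parent 42 at index 3, swap → [98, 91, 84, 57, 63, 19, 12, 42]
Insert 27:
  append 27 at index 8 → [98, 91, 84, 57, 63, 19, 12, 42, 27] (no swap needed)
Insert 89:
  append 89 at index 9 → [98, 91, 84, 57, 63, 19, 12, 42, 27, 89]
  89 > parent 63 at index 4, swap → [98, 91, 84, 57, 89, 19, 12, 42, 27, 63]

[98, 91, 84, 57, 89, 19, 12, 42, 27, 63]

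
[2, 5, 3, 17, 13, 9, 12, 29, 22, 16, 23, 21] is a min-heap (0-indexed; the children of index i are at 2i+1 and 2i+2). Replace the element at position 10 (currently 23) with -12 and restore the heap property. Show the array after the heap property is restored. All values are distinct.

[-12, 2, 3, 17, 5, 9, 12, 29, 22, 16, 13, 21]

set index 10 from 23 to -12 → [2, 5, 3, 17, 13, 9, 12, 29, 22, 16, -12, 21]
-12 < parent 13 at index 4, swap → [2, 5, 3, 17, -12, 9, 12, 29, 22, 16, 13, 21]
-12 < parent 5 at index 1, swap → [2, -12, 3, 17, 5, 9, 12, 29, 22, 16, 13, 21]
-12 < parent 2 at index 0, swap → [-12, 2, 3, 17, 5, 9, 12, 29, 22, 16, 13, 21]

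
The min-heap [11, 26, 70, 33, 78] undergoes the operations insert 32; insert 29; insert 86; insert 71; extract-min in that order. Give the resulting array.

[26, 33, 29, 71, 78, 70, 32, 86]

insert 32:
  append 32 at index 5 → [11, 26, 70, 33, 78, 32]
  32 < parent 70 at index 2, swap → [11, 26, 32, 33, 78, 70]
insert 29:
  append 29 at index 6 → [11, 26, 32, 33, 78, 70, 29]
  29 < parent 32 at index 2, swap → [11, 26, 29, 33, 78, 70, 32]
insert 86:
  append 86 at index 7 → [11, 26, 29, 33, 78, 70, 32, 86] (no swap needed)
insert 71:
  append 71 at index 8 → [11, 26, 29, 33, 78, 70, 32, 86, 71] (no swap needed)
extract-min → returns 11:
  remove root 11; move last element 71 to root → [71, 26, 29, 33, 78, 70, 32, 86]
  71 vs smaller child 26 at index 1, swap → [26, 71, 29, 33, 78, 70, 32, 86]
  71 vs smaller child 33 at index 3, swap → [26, 33, 29, 71, 78, 70, 32, 86]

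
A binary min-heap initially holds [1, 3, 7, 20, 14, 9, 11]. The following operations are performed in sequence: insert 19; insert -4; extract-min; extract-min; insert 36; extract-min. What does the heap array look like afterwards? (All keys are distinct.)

[7, 14, 9, 19, 20, 36, 11]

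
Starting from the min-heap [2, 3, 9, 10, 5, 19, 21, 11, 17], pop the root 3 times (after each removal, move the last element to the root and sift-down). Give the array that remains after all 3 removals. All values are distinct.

extract-min #1 returns 2:
  remove root 2; move last element 17 to root → [17, 3, 9, 10, 5, 19, 21, 11]
  17 vs smaller child 3 at index 1, swap → [3, 17, 9, 10, 5, 19, 21, 11]
  17 vs smaller child 5 at index 4, swap → [3, 5, 9, 10, 17, 19, 21, 11]
extract-min #2 returns 3:
  remove root 3; move last element 11 to root → [11, 5, 9, 10, 17, 19, 21]
  11 vs smaller child 5 at index 1, swap → [5, 11, 9, 10, 17, 19, 21]
  11 vs smaller child 10 at index 3, swap → [5, 10, 9, 11, 17, 19, 21]
extract-min #3 returns 5:
  remove root 5; move last element 21 to root → [21, 10, 9, 11, 17, 19]
  21 vs smaller child 9 at index 2, swap → [9, 10, 21, 11, 17, 19]
  21 vs only child 19 at index 5, swap → [9, 10, 19, 11, 17, 21]

[9, 10, 19, 11, 17, 21]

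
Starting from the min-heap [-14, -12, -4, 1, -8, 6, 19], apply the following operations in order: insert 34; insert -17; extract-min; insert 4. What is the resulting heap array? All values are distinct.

[-14, -12, -4, 1, -8, 6, 19, 34, 4]

insert 34:
  append 34 at index 7 → [-14, -12, -4, 1, -8, 6, 19, 34] (no swap needed)
insert -17:
  append -17 at index 8 → [-14, -12, -4, 1, -8, 6, 19, 34, -17]
  -17 < parent 1 at index 3, swap → [-14, -12, -4, -17, -8, 6, 19, 34, 1]
  -17 < parent -12 at index 1, swap → [-14, -17, -4, -12, -8, 6, 19, 34, 1]
  -17 < parent -14 at index 0, swap → [-17, -14, -4, -12, -8, 6, 19, 34, 1]
extract-min → returns -17:
  remove root -17; move last element 1 to root → [1, -14, -4, -12, -8, 6, 19, 34]
  1 vs smaller child -14 at index 1, swap → [-14, 1, -4, -12, -8, 6, 19, 34]
  1 vs smaller child -12 at index 3, swap → [-14, -12, -4, 1, -8, 6, 19, 34]
insert 4:
  append 4 at index 8 → [-14, -12, -4, 1, -8, 6, 19, 34, 4] (no swap needed)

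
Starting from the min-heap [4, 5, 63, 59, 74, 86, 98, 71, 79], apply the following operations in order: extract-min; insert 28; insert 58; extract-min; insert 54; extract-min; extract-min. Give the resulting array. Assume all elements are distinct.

[58, 59, 63, 71, 74, 86, 98, 79]

extract-min → returns 4:
  remove root 4; move last element 79 to root → [79, 5, 63, 59, 74, 86, 98, 71]
  79 vs smaller child 5 at index 1, swap → [5, 79, 63, 59, 74, 86, 98, 71]
  79 vs smaller child 59 at index 3, swap → [5, 59, 63, 79, 74, 86, 98, 71]
  79 vs only child 71 at index 7, swap → [5, 59, 63, 71, 74, 86, 98, 79]
insert 28:
  append 28 at index 8 → [5, 59, 63, 71, 74, 86, 98, 79, 28]
  28 < parent 71 at index 3, swap → [5, 59, 63, 28, 74, 86, 98, 79, 71]
  28 < parent 59 at index 1, swap → [5, 28, 63, 59, 74, 86, 98, 79, 71]
insert 58:
  append 58 at index 9 → [5, 28, 63, 59, 74, 86, 98, 79, 71, 58]
  58 < parent 74 at index 4, swap → [5, 28, 63, 59, 58, 86, 98, 79, 71, 74]
extract-min → returns 5:
  remove root 5; move last element 74 to root → [74, 28, 63, 59, 58, 86, 98, 79, 71]
  74 vs smaller child 28 at index 1, swap → [28, 74, 63, 59, 58, 86, 98, 79, 71]
  74 vs smaller child 58 at index 4, swap → [28, 58, 63, 59, 74, 86, 98, 79, 71]
insert 54:
  append 54 at index 9 → [28, 58, 63, 59, 74, 86, 98, 79, 71, 54]
  54 < parent 74 at index 4, swap → [28, 58, 63, 59, 54, 86, 98, 79, 71, 74]
  54 < parent 58 at index 1, swap → [28, 54, 63, 59, 58, 86, 98, 79, 71, 74]
extract-min → returns 28:
  remove root 28; move last element 74 to root → [74, 54, 63, 59, 58, 86, 98, 79, 71]
  74 vs smaller child 54 at index 1, swap → [54, 74, 63, 59, 58, 86, 98, 79, 71]
  74 vs smaller child 58 at index 4, swap → [54, 58, 63, 59, 74, 86, 98, 79, 71]
extract-min → returns 54:
  remove root 54; move last element 71 to root → [71, 58, 63, 59, 74, 86, 98, 79]
  71 vs smaller child 58 at index 1, swap → [58, 71, 63, 59, 74, 86, 98, 79]
  71 vs smaller child 59 at index 3, swap → [58, 59, 63, 71, 74, 86, 98, 79]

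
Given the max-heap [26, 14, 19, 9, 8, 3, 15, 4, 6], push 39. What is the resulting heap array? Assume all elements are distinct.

[39, 26, 19, 9, 14, 3, 15, 4, 6, 8]

append 39 at index 9 → [26, 14, 19, 9, 8, 3, 15, 4, 6, 39]
39 > parent 8 at index 4, swap → [26, 14, 19, 9, 39, 3, 15, 4, 6, 8]
39 > parent 14 at index 1, swap → [26, 39, 19, 9, 14, 3, 15, 4, 6, 8]
39 > parent 26 at index 0, swap → [39, 26, 19, 9, 14, 3, 15, 4, 6, 8]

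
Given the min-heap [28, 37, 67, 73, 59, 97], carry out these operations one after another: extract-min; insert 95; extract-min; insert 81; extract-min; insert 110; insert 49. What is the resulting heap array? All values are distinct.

[49, 73, 67, 95, 97, 110, 81]

extract-min → returns 28:
  remove root 28; move last element 97 to root → [97, 37, 67, 73, 59]
  97 vs smaller child 37 at index 1, swap → [37, 97, 67, 73, 59]
  97 vs smaller child 59 at index 4, swap → [37, 59, 67, 73, 97]
insert 95:
  append 95 at index 5 → [37, 59, 67, 73, 97, 95] (no swap needed)
extract-min → returns 37:
  remove root 37; move last element 95 to root → [95, 59, 67, 73, 97]
  95 vs smaller child 59 at index 1, swap → [59, 95, 67, 73, 97]
  95 vs smaller child 73 at index 3, swap → [59, 73, 67, 95, 97]
insert 81:
  append 81 at index 5 → [59, 73, 67, 95, 97, 81] (no swap needed)
extract-min → returns 59:
  remove root 59; move last element 81 to root → [81, 73, 67, 95, 97]
  81 vs smaller child 67 at index 2, swap → [67, 73, 81, 95, 97]
insert 110:
  append 110 at index 5 → [67, 73, 81, 95, 97, 110] (no swap needed)
insert 49:
  append 49 at index 6 → [67, 73, 81, 95, 97, 110, 49]
  49 < parent 81 at index 2, swap → [67, 73, 49, 95, 97, 110, 81]
  49 < parent 67 at index 0, swap → [49, 73, 67, 95, 97, 110, 81]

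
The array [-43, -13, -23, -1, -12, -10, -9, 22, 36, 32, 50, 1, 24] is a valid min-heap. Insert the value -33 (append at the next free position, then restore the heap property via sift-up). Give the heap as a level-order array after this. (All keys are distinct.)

append -33 at index 13 → [-43, -13, -23, -1, -12, -10, -9, 22, 36, 32, 50, 1, 24, -33]
-33 < parent -9 at index 6, swap → [-43, -13, -23, -1, -12, -10, -33, 22, 36, 32, 50, 1, 24, -9]
-33 < parent -23 at index 2, swap → [-43, -13, -33, -1, -12, -10, -23, 22, 36, 32, 50, 1, 24, -9]

[-43, -13, -33, -1, -12, -10, -23, 22, 36, 32, 50, 1, 24, -9]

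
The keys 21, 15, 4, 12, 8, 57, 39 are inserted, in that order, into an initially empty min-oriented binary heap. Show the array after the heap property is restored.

[4, 8, 15, 21, 12, 57, 39]

Insert 21:
  append 21 at index 0 → [21] (no swap needed)
Insert 15:
  append 15 at index 1 → [21, 15]
  15 < parent 21 at index 0, swap → [15, 21]
Insert 4:
  append 4 at index 2 → [15, 21, 4]
  4 < parent 15 at index 0, swap → [4, 21, 15]
Insert 12:
  append 12 at index 3 → [4, 21, 15, 12]
  12 < parent 21 at index 1, swap → [4, 12, 15, 21]
Insert 8:
  append 8 at index 4 → [4, 12, 15, 21, 8]
  8 < parent 12 at index 1, swap → [4, 8, 15, 21, 12]
Insert 57:
  append 57 at index 5 → [4, 8, 15, 21, 12, 57] (no swap needed)
Insert 39:
  append 39 at index 6 → [4, 8, 15, 21, 12, 57, 39] (no swap needed)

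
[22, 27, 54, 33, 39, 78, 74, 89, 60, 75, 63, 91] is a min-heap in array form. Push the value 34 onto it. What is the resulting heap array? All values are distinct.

[22, 27, 34, 33, 39, 54, 74, 89, 60, 75, 63, 91, 78]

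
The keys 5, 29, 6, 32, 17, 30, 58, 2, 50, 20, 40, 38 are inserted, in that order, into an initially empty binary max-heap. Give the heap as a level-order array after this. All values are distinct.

[58, 50, 38, 29, 40, 32, 30, 2, 5, 17, 20, 6]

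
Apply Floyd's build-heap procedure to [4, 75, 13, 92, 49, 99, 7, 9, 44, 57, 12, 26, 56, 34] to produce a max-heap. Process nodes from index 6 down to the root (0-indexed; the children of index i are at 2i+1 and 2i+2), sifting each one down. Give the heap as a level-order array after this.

[99, 92, 56, 75, 57, 26, 34, 9, 44, 49, 12, 4, 13, 7]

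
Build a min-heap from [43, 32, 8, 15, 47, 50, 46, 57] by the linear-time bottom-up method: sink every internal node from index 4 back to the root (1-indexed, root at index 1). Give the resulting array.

sift down from index 4: already satisfies heap property
sift down from index 3: already satisfies heap property
sift down from index 2:
  32 vs smaller child 15 at index 4, swap → [43, 15, 8, 32, 47, 50, 46, 57]
sift down from index 1:
  43 vs smaller child 8 at index 3, swap → [8, 15, 43, 32, 47, 50, 46, 57]

[8, 15, 43, 32, 47, 50, 46, 57]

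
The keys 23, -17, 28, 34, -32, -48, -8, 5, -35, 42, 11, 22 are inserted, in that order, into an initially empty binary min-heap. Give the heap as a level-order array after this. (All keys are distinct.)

Insert 23:
  append 23 at index 0 → [23] (no swap needed)
Insert -17:
  append -17 at index 1 → [23, -17]
  -17 < parent 23 at index 0, swap → [-17, 23]
Insert 28:
  append 28 at index 2 → [-17, 23, 28] (no swap needed)
Insert 34:
  append 34 at index 3 → [-17, 23, 28, 34] (no swap needed)
Insert -32:
  append -32 at index 4 → [-17, 23, 28, 34, -32]
  -32 < parent 23 at index 1, swap → [-17, -32, 28, 34, 23]
  -32 < parent -17 at index 0, swap → [-32, -17, 28, 34, 23]
Insert -48:
  append -48 at index 5 → [-32, -17, 28, 34, 23, -48]
  -48 < parent 28 at index 2, swap → [-32, -17, -48, 34, 23, 28]
  -48 < parent -32 at index 0, swap → [-48, -17, -32, 34, 23, 28]
Insert -8:
  append -8 at index 6 → [-48, -17, -32, 34, 23, 28, -8] (no swap needed)
Insert 5:
  append 5 at index 7 → [-48, -17, -32, 34, 23, 28, -8, 5]
  5 < parent 34 at index 3, swap → [-48, -17, -32, 5, 23, 28, -8, 34]
Insert -35:
  append -35 at index 8 → [-48, -17, -32, 5, 23, 28, -8, 34, -35]
  -35 < parent 5 at index 3, swap → [-48, -17, -32, -35, 23, 28, -8, 34, 5]
  -35 < parent -17 at index 1, swap → [-48, -35, -32, -17, 23, 28, -8, 34, 5]
Insert 42:
  append 42 at index 9 → [-48, -35, -32, -17, 23, 28, -8, 34, 5, 42] (no swap needed)
Insert 11:
  append 11 at index 10 → [-48, -35, -32, -17, 23, 28, -8, 34, 5, 42, 11]
  11 < parent 23 at index 4, swap → [-48, -35, -32, -17, 11, 28, -8, 34, 5, 42, 23]
Insert 22:
  append 22 at index 11 → [-48, -35, -32, -17, 11, 28, -8, 34, 5, 42, 23, 22]
  22 < parent 28 at index 5, swap → [-48, -35, -32, -17, 11, 22, -8, 34, 5, 42, 23, 28]

[-48, -35, -32, -17, 11, 22, -8, 34, 5, 42, 23, 28]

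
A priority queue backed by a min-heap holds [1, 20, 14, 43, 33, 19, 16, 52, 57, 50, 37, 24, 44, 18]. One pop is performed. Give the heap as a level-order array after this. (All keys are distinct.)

[14, 20, 16, 43, 33, 19, 18, 52, 57, 50, 37, 24, 44]

remove root 1; move last element 18 to root → [18, 20, 14, 43, 33, 19, 16, 52, 57, 50, 37, 24, 44]
18 vs smaller child 14 at index 2, swap → [14, 20, 18, 43, 33, 19, 16, 52, 57, 50, 37, 24, 44]
18 vs smaller child 16 at index 6, swap → [14, 20, 16, 43, 33, 19, 18, 52, 57, 50, 37, 24, 44]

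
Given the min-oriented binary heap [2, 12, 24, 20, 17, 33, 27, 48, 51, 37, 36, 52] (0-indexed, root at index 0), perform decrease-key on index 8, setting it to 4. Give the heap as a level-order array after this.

[2, 4, 24, 12, 17, 33, 27, 48, 20, 37, 36, 52]

set index 8 from 51 to 4 → [2, 12, 24, 20, 17, 33, 27, 48, 4, 37, 36, 52]
4 < parent 20 at index 3, swap → [2, 12, 24, 4, 17, 33, 27, 48, 20, 37, 36, 52]
4 < parent 12 at index 1, swap → [2, 4, 24, 12, 17, 33, 27, 48, 20, 37, 36, 52]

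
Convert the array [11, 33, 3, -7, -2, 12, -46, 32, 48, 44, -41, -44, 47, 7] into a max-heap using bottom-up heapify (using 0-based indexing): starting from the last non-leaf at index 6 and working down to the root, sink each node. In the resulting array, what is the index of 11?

sift down from index 6:
  -46 vs only child 7 at index 13, swap → [11, 33, 3, -7, -2, 12, 7, 32, 48, 44, -41, -44, 47, -46]
sift down from index 5:
  12 vs larger child 47 at index 12, swap → [11, 33, 3, -7, -2, 47, 7, 32, 48, 44, -41, -44, 12, -46]
sift down from index 4:
  -2 vs larger child 44 at index 9, swap → [11, 33, 3, -7, 44, 47, 7, 32, 48, -2, -41, -44, 12, -46]
sift down from index 3:
  -7 vs larger child 48 at index 8, swap → [11, 33, 3, 48, 44, 47, 7, 32, -7, -2, -41, -44, 12, -46]
sift down from index 2:
  3 vs larger child 47 at index 5, swap → [11, 33, 47, 48, 44, 3, 7, 32, -7, -2, -41, -44, 12, -46]
  3 vs larger child 12 at index 12, swap → [11, 33, 47, 48, 44, 12, 7, 32, -7, -2, -41, -44, 3, -46]
sift down from index 1:
  33 vs larger child 48 at index 3, swap → [11, 48, 47, 33, 44, 12, 7, 32, -7, -2, -41, -44, 3, -46]
sift down from index 0:
  11 vs larger child 48 at index 1, swap → [48, 11, 47, 33, 44, 12, 7, 32, -7, -2, -41, -44, 3, -46]
  11 vs larger child 44 at index 4, swap → [48, 44, 47, 33, 11, 12, 7, 32, -7, -2, -41, -44, 3, -46]
resulting array: [48, 44, 47, 33, 11, 12, 7, 32, -7, -2, -41, -44, 3, -46]

4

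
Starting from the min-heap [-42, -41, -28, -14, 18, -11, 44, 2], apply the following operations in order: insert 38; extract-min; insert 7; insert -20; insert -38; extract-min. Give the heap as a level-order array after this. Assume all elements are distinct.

insert 38:
  append 38 at index 8 → [-42, -41, -28, -14, 18, -11, 44, 2, 38] (no swap needed)
extract-min → returns -42:
  remove root -42; move last element 38 to root → [38, -41, -28, -14, 18, -11, 44, 2]
  38 vs smaller child -41 at index 1, swap → [-41, 38, -28, -14, 18, -11, 44, 2]
  38 vs smaller child -14 at index 3, swap → [-41, -14, -28, 38, 18, -11, 44, 2]
  38 vs only child 2 at index 7, swap → [-41, -14, -28, 2, 18, -11, 44, 38]
insert 7:
  append 7 at index 8 → [-41, -14, -28, 2, 18, -11, 44, 38, 7] (no swap needed)
insert -20:
  append -20 at index 9 → [-41, -14, -28, 2, 18, -11, 44, 38, 7, -20]
  -20 < parent 18 at index 4, swap → [-41, -14, -28, 2, -20, -11, 44, 38, 7, 18]
  -20 < parent -14 at index 1, swap → [-41, -20, -28, 2, -14, -11, 44, 38, 7, 18]
insert -38:
  append -38 at index 10 → [-41, -20, -28, 2, -14, -11, 44, 38, 7, 18, -38]
  -38 < parent -14 at index 4, swap → [-41, -20, -28, 2, -38, -11, 44, 38, 7, 18, -14]
  -38 < parent -20 at index 1, swap → [-41, -38, -28, 2, -20, -11, 44, 38, 7, 18, -14]
extract-min → returns -41:
  remove root -41; move last element -14 to root → [-14, -38, -28, 2, -20, -11, 44, 38, 7, 18]
  -14 vs smaller child -38 at index 1, swap → [-38, -14, -28, 2, -20, -11, 44, 38, 7, 18]
  -14 vs smaller child -20 at index 4, swap → [-38, -20, -28, 2, -14, -11, 44, 38, 7, 18]

[-38, -20, -28, 2, -14, -11, 44, 38, 7, 18]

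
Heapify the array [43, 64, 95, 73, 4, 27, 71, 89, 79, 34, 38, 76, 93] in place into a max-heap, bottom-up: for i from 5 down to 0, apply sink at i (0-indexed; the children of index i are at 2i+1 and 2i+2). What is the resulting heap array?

[95, 89, 93, 79, 38, 76, 71, 73, 64, 34, 4, 43, 27]

sift down from index 5:
  27 vs larger child 93 at index 12, swap → [43, 64, 95, 73, 4, 93, 71, 89, 79, 34, 38, 76, 27]
sift down from index 4:
  4 vs larger child 38 at index 10, swap → [43, 64, 95, 73, 38, 93, 71, 89, 79, 34, 4, 76, 27]
sift down from index 3:
  73 vs larger child 89 at index 7, swap → [43, 64, 95, 89, 38, 93, 71, 73, 79, 34, 4, 76, 27]
sift down from index 2: already satisfies heap property
sift down from index 1:
  64 vs larger child 89 at index 3, swap → [43, 89, 95, 64, 38, 93, 71, 73, 79, 34, 4, 76, 27]
  64 vs larger child 79 at index 8, swap → [43, 89, 95, 79, 38, 93, 71, 73, 64, 34, 4, 76, 27]
sift down from index 0:
  43 vs larger child 95 at index 2, swap → [95, 89, 43, 79, 38, 93, 71, 73, 64, 34, 4, 76, 27]
  43 vs larger child 93 at index 5, swap → [95, 89, 93, 79, 38, 43, 71, 73, 64, 34, 4, 76, 27]
  43 vs larger child 76 at index 11, swap → [95, 89, 93, 79, 38, 76, 71, 73, 64, 34, 4, 43, 27]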